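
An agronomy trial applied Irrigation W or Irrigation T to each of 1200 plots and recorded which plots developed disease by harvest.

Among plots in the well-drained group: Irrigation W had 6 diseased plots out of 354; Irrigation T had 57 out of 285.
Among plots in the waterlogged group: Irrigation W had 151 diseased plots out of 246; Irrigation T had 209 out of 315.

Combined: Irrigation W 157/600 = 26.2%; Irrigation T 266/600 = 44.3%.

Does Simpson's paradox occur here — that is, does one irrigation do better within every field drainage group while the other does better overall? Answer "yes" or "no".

no

Within each field drainage level (well-drained 1.7% vs 20.0%; waterlogged 61.4% vs 66.3%), Irrigation W has the lower rate every time. Pooled: 26.2% vs 44.3% — Irrigation W has the lower rate overall. They agree.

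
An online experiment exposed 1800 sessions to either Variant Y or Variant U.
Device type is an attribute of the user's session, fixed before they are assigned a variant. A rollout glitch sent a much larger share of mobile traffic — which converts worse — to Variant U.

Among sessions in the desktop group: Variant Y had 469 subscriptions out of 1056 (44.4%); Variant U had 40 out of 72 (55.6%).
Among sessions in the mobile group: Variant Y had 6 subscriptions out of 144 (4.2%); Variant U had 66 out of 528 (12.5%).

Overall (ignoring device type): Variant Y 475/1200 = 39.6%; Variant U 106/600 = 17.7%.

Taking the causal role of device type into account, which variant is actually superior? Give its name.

Variant U

The stratified and pooled comparisons disagree (Variant U wins within each device type; Variant Y wins overall), so the answer turns on the causal role of device type.
The imbalance in device type arose from how sessions were allocated, not from anything the variant did; and device type independently affects the outcome. The pooled gap is confounded — condition on device type.
Within each level — desktop: 44.4% vs 55.6%; mobile: 4.2% vs 12.5% — Variant U is higher every time.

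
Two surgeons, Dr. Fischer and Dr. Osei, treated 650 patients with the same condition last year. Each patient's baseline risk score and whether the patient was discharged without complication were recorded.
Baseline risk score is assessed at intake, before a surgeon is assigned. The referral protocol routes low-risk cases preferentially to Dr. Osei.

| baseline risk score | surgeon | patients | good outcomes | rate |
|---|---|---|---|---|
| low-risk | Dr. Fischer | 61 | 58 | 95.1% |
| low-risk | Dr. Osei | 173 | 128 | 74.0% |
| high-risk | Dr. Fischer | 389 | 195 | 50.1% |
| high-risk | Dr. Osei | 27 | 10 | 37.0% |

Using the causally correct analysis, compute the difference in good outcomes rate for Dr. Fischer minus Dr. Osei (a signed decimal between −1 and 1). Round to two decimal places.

+0.16

Nothing the surgeon does changes baseline risk score; the imbalance is an allocation artefact. With baseline risk score also predicting the outcome, the pooled figure is confounded, and the within-stratum comparison is the causal one.
Adjusting over the population distribution of baseline risk score: 0.360·(0.951−0.740) + 0.640·(0.501−0.370) = +0.160.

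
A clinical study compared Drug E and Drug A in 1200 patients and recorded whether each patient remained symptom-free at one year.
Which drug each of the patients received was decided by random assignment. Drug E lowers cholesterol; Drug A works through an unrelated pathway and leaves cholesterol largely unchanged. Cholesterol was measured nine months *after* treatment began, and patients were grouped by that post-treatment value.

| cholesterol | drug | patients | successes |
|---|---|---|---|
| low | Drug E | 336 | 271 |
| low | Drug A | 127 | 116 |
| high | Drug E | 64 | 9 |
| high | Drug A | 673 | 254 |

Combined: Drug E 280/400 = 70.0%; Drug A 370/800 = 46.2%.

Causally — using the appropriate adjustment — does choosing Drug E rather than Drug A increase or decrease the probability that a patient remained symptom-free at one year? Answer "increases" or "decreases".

increases

Within every cholesterol level Drug A has the higher rate, yet pooled Drug E does — Simpson's reversal.
Cholesterol lies on the pathway drug → cholesterol → outcome, so adjusting for it blocks the indirect effect. For the total causal effect of drug, use the unadjusted pooled rates.
Pooled: Drug E 70.0% vs Drug A 46.2%; Drug E is higher overall.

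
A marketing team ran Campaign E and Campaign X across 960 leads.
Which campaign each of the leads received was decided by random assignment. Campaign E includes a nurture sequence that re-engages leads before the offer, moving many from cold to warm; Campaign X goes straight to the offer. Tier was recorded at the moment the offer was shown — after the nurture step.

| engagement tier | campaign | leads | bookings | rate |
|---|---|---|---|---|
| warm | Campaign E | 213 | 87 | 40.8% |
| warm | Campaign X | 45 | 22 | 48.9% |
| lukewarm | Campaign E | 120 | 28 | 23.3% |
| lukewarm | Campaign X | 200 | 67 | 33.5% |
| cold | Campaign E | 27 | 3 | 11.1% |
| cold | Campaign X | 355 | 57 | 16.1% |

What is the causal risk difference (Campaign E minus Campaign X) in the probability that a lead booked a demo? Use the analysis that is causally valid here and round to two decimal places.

+0.08

Within every engagement tier level Campaign X has the higher rate, yet pooled Campaign E does — Simpson's reversal.
Because the campaign influences engagement tier, engagement tier is a post-treatment mediator, not a confounder. Stratifying on it would bias the estimate; the causal effect is the crude pooled difference.
The causal difference is the pooled difference: 0.328 − 0.243 = +0.084.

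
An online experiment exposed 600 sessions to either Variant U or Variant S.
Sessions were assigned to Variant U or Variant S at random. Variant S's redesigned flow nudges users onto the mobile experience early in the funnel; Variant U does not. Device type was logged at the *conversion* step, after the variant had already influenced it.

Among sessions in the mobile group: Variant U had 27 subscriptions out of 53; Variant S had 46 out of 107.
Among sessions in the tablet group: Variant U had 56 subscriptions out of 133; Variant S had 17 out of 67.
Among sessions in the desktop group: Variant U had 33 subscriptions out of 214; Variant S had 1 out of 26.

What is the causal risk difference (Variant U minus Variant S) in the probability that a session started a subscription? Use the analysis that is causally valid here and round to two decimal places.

The stratified and pooled comparisons disagree (Variant U wins within each device type; Variant S wins overall), so the answer turns on the causal role of device type.
The distribution of device type is itself part of what the variant does — it is an intermediate outcome. Holding it fixed would remove that part of the effect; the total effect is the pooled difference.
The causal difference is the pooled difference: 0.290 − 0.320 = -0.030.

-0.03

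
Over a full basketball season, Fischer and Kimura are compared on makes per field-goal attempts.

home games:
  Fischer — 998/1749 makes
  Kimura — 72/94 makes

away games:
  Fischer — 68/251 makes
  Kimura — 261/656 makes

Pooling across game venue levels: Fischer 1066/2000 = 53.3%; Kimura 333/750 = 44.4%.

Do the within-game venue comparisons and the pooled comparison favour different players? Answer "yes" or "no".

Within each game venue level (home games 57.1% vs 76.6%; away games 27.1% vs 39.8%), Kimura has the higher rate every time. Pooled: 53.3% vs 44.4% — Fischer has the higher rate overall. The two comparisons disagree.

yes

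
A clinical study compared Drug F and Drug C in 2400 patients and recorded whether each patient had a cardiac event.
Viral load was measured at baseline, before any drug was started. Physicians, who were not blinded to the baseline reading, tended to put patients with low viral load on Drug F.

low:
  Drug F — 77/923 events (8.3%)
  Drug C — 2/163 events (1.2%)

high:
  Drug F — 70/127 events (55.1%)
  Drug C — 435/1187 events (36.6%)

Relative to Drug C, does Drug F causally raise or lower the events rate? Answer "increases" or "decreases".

The stratified and pooled comparisons disagree (Drug C wins within each viral load; Drug F wins overall), so the answer turns on the causal role of viral load.
Since viral load is a pre-existing factor (not a product of the drug) and it affects the outcome on its own, it is a confounder. The stratified rates, not the pooled rate, identify the causal effect.
Within each level — low: 8.3% vs 1.2%; high: 55.1% vs 36.6% — Drug C is lower every time.

increases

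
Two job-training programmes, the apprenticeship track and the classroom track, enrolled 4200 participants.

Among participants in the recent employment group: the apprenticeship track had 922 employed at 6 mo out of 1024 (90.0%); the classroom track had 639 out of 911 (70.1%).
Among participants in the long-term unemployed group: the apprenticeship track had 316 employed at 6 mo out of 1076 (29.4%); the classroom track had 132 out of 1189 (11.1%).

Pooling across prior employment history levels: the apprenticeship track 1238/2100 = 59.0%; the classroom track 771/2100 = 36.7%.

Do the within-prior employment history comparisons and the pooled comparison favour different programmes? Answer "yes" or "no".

no

Within each prior employment history level (recent employment 90.0% vs 70.1%; long-term unemployed 29.4% vs 11.1%), the apprenticeship track has the higher rate every time. Pooled: 59.0% vs 36.7% — the apprenticeship track has the higher rate overall. They agree.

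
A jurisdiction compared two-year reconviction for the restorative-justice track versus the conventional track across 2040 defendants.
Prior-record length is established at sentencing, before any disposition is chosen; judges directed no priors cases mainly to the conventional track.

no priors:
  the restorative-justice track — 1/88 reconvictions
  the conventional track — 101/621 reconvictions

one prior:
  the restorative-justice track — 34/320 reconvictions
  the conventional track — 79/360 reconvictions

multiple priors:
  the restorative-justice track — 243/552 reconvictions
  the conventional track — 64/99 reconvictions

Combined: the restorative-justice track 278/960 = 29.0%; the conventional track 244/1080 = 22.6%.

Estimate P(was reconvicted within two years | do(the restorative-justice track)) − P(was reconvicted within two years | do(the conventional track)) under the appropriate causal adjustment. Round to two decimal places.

-0.16

Within every prior-record length level the restorative-justice track has the lower rate, yet pooled the conventional track does — Simpson's reversal.
Here prior-record length is a common cause — it drives both which disposition a case falls under and the outcome. The crude comparison mixes populations; the stratum-specific rates are the causally relevant ones.
Adjusting over the population distribution of prior-record length: 0.348·(0.011−0.163) + 0.333·(0.106−0.219) + 0.319·(0.440−0.646) = -0.156.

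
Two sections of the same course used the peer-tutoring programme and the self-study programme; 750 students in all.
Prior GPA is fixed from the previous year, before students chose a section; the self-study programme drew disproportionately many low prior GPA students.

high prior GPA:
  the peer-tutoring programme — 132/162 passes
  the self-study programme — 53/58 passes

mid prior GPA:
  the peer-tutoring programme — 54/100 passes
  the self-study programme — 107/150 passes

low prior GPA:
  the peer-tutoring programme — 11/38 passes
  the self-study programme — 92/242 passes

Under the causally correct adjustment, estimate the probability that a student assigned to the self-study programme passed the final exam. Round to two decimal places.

0.65

Nothing the teaching method does changes prior GPA band; the imbalance is an allocation artefact. With prior GPA band also predicting the outcome, the pooled figure is confounded, and the within-stratum comparison is the causal one.
Standardising the self-study programme to the population prior GPA band mix: 0.293·53/58 + 0.333·107/150 + 0.373·92/242 = 0.648.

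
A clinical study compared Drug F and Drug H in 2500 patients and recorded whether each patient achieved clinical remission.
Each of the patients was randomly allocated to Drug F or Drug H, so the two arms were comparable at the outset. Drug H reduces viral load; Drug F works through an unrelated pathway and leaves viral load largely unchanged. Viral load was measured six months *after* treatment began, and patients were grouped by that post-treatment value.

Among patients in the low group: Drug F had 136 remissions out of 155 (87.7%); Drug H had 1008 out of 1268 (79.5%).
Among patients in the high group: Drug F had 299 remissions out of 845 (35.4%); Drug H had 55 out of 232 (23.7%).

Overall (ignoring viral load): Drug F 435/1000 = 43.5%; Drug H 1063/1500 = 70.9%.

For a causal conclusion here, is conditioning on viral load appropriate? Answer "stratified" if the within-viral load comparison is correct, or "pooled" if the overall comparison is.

pooled

The viral load-specific comparison favours Drug F throughout, but the pooled figures favour Drug H. The question is whether to condition on viral load.
The distribution of viral load is itself part of what the drug does — it is an intermediate outcome. Holding it fixed would remove that part of the effect; the total effect is the pooled difference.
Pooled: Drug F 43.5% vs Drug H 70.9%; Drug H is higher overall.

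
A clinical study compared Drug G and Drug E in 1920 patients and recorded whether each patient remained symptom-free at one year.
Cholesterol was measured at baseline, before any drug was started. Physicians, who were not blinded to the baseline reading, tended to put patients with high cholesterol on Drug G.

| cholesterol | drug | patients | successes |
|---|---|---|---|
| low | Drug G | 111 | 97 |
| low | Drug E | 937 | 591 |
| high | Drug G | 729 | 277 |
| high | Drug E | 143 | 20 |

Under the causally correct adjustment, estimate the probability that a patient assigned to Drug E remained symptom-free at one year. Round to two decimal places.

0.41

Since cholesterol is a pre-existing factor (not a product of the drug) and it affects the outcome on its own, it is a confounder. The stratified rates, not the pooled rate, identify the causal effect.
Standardising Drug E to the population cholesterol mix: 0.546·591/937 + 0.454·20/143 = 0.408.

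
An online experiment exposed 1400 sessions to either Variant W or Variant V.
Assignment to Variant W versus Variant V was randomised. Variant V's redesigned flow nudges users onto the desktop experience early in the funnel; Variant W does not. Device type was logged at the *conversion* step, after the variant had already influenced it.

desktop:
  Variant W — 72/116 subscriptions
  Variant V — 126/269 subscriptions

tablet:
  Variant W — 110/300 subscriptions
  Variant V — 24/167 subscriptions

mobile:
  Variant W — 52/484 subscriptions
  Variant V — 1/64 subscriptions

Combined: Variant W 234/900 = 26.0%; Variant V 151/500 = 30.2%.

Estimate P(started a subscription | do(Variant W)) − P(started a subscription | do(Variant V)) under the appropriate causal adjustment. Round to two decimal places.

Within every device type level Variant W has the higher rate, yet pooled Variant V does — Simpson's reversal.
Device type is recorded after the variant and is itself shifted by it — it sits on the causal path from variant to outcome. Conditioning on a mediator would strip out part of the effect we want; the pooled comparison gives the total causal effect.
The causal difference is the pooled difference: 0.260 − 0.302 = -0.042.

-0.04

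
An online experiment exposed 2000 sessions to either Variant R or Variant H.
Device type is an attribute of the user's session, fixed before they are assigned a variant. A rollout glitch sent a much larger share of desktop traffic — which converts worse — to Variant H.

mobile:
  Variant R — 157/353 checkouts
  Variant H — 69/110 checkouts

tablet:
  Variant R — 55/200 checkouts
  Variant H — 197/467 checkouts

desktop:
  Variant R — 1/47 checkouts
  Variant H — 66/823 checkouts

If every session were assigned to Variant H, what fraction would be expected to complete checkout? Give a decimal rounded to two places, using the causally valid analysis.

Here device type is a common cause — it drives both which variant a case falls under and the outcome. The crude comparison mixes populations; the stratum-specific rates are the causally relevant ones.
Standardising Variant H to the population device type mix: 0.232·69/110 + 0.334·197/467 + 0.435·66/823 = 0.321.

0.32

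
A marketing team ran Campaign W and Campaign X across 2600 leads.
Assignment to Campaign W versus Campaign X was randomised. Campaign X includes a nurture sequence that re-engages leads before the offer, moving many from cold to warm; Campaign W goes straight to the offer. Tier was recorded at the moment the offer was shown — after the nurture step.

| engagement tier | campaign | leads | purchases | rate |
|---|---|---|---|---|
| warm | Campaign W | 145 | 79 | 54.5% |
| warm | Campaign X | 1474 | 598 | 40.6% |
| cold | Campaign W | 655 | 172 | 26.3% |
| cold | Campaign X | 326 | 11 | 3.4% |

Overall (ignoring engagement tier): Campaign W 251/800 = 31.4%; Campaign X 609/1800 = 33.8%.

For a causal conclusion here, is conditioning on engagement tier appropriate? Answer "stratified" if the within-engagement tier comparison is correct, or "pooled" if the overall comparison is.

pooled

The stratified and pooled comparisons disagree (Campaign W wins within each engagement tier; Campaign X wins overall), so the answer turns on the causal role of engagement tier.
Because the campaign influences engagement tier, engagement tier is a post-treatment mediator, not a confounder. Stratifying on it would bias the estimate; the causal effect is the crude pooled difference.
Pooled: Campaign W 31.4% vs Campaign X 33.8%; Campaign X is higher overall.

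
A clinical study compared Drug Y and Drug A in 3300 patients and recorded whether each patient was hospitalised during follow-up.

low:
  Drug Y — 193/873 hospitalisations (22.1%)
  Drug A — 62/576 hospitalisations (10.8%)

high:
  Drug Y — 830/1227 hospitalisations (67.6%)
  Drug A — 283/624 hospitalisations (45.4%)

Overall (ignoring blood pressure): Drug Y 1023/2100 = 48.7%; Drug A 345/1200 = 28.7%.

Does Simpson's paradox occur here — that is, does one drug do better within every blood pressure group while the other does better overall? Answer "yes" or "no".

Within each blood pressure level (low 22.1% vs 10.8%; high 67.6% vs 45.4%), Drug A has the lower rate every time. Pooled: 48.7% vs 28.7% — Drug A has the lower rate overall. They agree.

no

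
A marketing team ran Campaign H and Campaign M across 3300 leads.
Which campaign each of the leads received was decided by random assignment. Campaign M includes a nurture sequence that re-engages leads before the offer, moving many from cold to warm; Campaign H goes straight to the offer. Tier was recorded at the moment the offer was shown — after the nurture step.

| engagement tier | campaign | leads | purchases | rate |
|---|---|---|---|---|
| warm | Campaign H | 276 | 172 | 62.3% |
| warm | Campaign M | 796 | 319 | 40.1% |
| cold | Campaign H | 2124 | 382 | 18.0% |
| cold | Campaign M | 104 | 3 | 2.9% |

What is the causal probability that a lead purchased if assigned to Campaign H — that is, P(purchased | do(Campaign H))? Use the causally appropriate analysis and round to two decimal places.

Within every engagement tier level Campaign H has the higher rate, yet pooled Campaign M does — Simpson's reversal.
Stratifying would compare campaigns among leads the campaigns themselves sorted into engagement tier groups — a form of selection on an intermediate. The unconditioned pooled rates give the total causal effect.
So P(outcome | do(Campaign H)) is just the pooled rate for Campaign H: 554/2400 = 0.231.

0.23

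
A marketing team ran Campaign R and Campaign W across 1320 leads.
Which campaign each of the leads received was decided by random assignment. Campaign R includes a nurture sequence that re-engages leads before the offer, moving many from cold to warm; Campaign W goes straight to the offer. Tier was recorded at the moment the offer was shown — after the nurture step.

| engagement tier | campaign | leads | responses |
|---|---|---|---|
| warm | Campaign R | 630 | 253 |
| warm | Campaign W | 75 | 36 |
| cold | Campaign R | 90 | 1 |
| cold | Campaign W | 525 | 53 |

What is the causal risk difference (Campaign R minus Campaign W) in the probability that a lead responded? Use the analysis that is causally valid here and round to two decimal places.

+0.20

Engagement tier lies on the pathway campaign → engagement tier → outcome, so adjusting for it blocks the indirect effect. For the total causal effect of campaign, use the unadjusted pooled rates.
The causal difference is the pooled difference: 0.353 − 0.148 = +0.204.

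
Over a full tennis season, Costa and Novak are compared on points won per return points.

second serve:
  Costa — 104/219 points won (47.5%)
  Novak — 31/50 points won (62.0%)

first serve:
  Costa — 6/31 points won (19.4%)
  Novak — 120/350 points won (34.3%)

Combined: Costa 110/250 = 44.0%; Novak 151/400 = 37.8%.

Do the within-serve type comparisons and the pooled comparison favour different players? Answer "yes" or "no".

Within each serve type level (second serve 47.5% vs 62.0%; first serve 19.4% vs 34.3%), Novak has the higher rate every time. Pooled: 44.0% vs 37.8% — Costa has the higher rate overall. The two comparisons disagree.

yes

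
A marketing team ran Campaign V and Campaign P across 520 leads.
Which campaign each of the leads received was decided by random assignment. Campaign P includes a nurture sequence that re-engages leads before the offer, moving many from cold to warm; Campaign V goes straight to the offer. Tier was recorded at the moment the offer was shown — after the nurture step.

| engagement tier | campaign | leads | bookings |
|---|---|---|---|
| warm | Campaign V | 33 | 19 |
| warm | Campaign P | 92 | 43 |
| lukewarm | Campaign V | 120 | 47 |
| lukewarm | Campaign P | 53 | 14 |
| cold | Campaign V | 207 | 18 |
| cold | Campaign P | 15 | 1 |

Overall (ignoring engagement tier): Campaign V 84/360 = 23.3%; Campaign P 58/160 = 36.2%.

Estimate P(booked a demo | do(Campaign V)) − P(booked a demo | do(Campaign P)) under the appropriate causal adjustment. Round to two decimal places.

-0.13

Engagement tier is recorded after the campaign and is itself shifted by it — it sits on the causal path from campaign to outcome. Conditioning on a mediator would strip out part of the effect we want; the pooled comparison gives the total causal effect.
The causal difference is the pooled difference: 0.233 − 0.362 = -0.129.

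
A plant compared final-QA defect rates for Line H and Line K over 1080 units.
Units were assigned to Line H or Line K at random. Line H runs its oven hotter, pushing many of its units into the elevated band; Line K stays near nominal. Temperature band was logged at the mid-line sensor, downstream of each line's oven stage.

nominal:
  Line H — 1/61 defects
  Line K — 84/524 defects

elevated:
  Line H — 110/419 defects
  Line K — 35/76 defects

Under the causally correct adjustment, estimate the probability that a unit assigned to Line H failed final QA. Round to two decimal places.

0.23

In-process temperature band lies on the pathway line → in-process temperature band → outcome, so adjusting for it blocks the indirect effect. For the total causal effect of line, use the unadjusted pooled rates.
So P(outcome | do(Line H)) is just the pooled rate for Line H: 111/480 = 0.231.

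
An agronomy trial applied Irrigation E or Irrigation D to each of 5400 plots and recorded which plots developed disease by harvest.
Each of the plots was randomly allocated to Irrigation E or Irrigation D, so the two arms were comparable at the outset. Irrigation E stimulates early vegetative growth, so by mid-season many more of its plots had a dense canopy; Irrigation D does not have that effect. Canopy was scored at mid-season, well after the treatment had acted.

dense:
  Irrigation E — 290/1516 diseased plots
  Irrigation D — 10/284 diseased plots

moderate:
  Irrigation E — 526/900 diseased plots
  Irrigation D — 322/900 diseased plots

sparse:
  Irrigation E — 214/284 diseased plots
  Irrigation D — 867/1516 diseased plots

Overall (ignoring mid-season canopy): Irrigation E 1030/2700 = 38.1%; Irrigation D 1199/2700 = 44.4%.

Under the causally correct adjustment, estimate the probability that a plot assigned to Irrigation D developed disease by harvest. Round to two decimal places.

0.44

Mid-season canopy here is a post-treatment variable shaped by the irrigation; conditioning on it would introduce bias rather than remove it. The overall comparison is the causal one.
So P(outcome | do(Irrigation D)) is just the pooled rate for Irrigation D: 1199/2700 = 0.444.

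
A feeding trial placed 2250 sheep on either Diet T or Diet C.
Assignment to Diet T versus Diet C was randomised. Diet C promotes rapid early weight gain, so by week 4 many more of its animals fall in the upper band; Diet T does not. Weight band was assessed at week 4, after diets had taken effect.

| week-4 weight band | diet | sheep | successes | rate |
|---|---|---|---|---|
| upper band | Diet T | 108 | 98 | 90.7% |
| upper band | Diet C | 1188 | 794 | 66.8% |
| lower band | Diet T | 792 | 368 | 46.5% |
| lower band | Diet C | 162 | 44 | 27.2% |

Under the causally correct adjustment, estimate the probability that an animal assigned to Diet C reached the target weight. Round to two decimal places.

0.62

Week-4 weight band lies on the pathway diet → week-4 weight band → outcome, so adjusting for it blocks the indirect effect. For the total causal effect of diet, use the unadjusted pooled rates.
So P(outcome | do(Diet C)) is just the pooled rate for Diet C: 838/1350 = 0.621.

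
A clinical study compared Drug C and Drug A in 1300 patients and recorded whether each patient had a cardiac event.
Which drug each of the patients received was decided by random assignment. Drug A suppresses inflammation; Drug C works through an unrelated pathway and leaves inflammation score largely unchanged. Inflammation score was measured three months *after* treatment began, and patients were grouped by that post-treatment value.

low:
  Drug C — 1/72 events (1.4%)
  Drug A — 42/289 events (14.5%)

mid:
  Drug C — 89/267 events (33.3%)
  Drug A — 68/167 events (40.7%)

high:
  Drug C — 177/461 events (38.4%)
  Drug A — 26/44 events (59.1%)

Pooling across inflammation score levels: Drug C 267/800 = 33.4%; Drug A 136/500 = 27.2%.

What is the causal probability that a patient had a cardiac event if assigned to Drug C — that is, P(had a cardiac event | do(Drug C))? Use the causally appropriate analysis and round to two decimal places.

Inflammation score is recorded after the drug and is itself shifted by it — it sits on the causal path from drug to outcome. Conditioning on a mediator would strip out part of the effect we want; the pooled comparison gives the total causal effect.
So P(outcome | do(Drug C)) is just the pooled rate for Drug C: 267/800 = 0.334.

0.33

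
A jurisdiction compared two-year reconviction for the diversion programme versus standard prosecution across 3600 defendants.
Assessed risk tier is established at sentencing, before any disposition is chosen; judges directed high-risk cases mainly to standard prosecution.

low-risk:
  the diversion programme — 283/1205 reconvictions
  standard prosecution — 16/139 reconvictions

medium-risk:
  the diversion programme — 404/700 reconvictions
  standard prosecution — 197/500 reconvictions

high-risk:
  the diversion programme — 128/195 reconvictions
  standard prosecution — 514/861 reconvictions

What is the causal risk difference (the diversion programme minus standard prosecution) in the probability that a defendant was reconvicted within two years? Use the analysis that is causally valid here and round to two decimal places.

The assessed risk tier-specific comparison favours standard prosecution throughout, but the pooled figures favour the diversion programme. The question is whether to condition on assessed risk tier.
Here assessed risk tier is a common cause — it drives both which disposition a case falls under and the outcome. The crude comparison mixes populations; the stratum-specific rates are the causally relevant ones.
Adjusting over the population distribution of assessed risk tier: 0.373·(0.235−0.115) + 0.333·(0.577−0.394) + 0.293·(0.656−0.597) = +0.123.

+0.12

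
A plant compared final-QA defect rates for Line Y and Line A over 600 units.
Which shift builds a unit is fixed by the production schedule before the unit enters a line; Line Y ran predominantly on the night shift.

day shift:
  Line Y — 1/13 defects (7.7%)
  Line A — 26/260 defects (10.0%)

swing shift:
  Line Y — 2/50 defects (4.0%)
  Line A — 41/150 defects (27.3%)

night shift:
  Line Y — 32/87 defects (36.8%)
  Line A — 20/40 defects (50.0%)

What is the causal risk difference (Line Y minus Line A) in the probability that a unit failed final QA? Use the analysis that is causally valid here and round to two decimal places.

Since shift is a pre-existing factor (not a product of the line) and it affects the outcome on its own, it is a confounder. The stratified rates, not the pooled rate, identify the causal effect.
Adjusting over the population distribution of shift: 0.455·(0.077−0.100) + 0.333·(0.040−0.273) + 0.212·(0.368−0.500) = -0.116.

-0.12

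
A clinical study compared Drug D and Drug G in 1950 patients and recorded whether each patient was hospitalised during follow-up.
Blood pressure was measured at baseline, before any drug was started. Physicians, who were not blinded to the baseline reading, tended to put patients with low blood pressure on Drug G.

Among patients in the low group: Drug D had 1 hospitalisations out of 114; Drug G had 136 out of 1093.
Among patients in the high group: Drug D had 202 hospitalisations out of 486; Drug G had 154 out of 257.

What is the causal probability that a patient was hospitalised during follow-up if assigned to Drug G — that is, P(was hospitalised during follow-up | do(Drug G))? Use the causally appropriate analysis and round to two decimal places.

Since blood pressure is a pre-existing factor (not a product of the drug) and it affects the outcome on its own, it is a confounder. The stratified rates, not the pooled rate, identify the causal effect.
Standardising Drug G to the population blood pressure mix: 0.619·136/1093 + 0.381·154/257 = 0.305.

0.31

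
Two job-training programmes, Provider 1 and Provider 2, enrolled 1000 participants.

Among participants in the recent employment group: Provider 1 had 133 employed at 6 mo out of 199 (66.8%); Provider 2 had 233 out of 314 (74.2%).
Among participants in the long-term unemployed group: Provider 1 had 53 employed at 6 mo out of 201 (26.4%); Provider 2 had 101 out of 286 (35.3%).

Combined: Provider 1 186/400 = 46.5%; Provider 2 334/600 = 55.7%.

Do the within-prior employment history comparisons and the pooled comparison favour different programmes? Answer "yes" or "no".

no

Within each prior employment history level (recent employment 66.8% vs 74.2%; long-term unemployed 26.4% vs 35.3%), Provider 2 has the higher rate every time. Pooled: 46.5% vs 55.7% — Provider 2 has the higher rate overall. They agree.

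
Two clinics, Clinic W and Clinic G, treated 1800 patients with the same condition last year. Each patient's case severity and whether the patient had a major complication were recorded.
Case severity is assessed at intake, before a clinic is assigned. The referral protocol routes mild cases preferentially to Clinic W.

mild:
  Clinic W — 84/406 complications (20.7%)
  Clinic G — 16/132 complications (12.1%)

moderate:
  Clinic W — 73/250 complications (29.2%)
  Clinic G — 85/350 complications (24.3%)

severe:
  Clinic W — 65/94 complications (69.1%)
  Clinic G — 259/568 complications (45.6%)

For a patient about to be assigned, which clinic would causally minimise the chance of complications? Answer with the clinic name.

Since case severity is a pre-existing factor (not a product of the clinic) and it affects the outcome on its own, it is a confounder. The stratified rates, not the pooled rate, identify the causal effect.
Within each level — mild: 20.7% vs 12.1%; moderate: 29.2% vs 24.3%; severe: 69.1% vs 45.6% — Clinic G is lower every time.

Clinic G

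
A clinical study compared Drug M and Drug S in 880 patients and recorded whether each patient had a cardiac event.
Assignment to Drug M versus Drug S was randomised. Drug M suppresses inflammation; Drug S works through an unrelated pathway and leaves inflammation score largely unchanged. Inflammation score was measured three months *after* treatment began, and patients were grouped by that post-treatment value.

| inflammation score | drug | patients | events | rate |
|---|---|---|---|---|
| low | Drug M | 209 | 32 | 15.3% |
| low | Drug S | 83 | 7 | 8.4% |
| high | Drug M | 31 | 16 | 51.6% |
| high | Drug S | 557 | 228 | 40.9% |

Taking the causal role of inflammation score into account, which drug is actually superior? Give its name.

Drug M

Because the drug influences inflammation score, inflammation score is a post-treatment mediator, not a confounder. Stratifying on it would bias the estimate; the causal effect is the crude pooled difference.
Pooled: Drug M 20.0% vs Drug S 36.7%; Drug M is lower overall.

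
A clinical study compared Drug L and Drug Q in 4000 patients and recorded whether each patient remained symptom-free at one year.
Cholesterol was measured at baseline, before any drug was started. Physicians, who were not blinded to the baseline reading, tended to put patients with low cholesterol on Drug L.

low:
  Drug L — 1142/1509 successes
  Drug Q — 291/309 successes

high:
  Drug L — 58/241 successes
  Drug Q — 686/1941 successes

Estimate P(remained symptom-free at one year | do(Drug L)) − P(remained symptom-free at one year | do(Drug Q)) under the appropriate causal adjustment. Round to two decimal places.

Since cholesterol is a pre-existing factor (not a product of the drug) and it affects the outcome on its own, it is a confounder. The stratified rates, not the pooled rate, identify the causal effect.
Adjusting over the population distribution of cholesterol: 0.455·(0.757−0.942) + 0.545·(0.241−0.353) = -0.146.

-0.15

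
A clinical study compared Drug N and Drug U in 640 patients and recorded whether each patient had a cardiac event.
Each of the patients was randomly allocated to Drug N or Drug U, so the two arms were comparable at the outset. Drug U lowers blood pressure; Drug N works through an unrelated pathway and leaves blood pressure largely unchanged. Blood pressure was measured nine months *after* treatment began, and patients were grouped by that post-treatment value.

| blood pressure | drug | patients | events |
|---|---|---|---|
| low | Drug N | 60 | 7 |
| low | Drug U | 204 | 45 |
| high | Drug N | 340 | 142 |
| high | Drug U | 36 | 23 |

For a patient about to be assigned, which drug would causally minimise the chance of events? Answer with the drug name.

Drug N is lower inside every blood pressure stratum but Drug U is lower in aggregate. Whether to stratify depends on how blood pressure relates to the drug.
Blood pressure is recorded after the drug and is itself shifted by it — it sits on the causal path from drug to outcome. Conditioning on a mediator would strip out part of the effect we want; the pooled comparison gives the total causal effect.
Pooled: Drug N 37.2% vs Drug U 28.3%; Drug U is lower overall.

Drug U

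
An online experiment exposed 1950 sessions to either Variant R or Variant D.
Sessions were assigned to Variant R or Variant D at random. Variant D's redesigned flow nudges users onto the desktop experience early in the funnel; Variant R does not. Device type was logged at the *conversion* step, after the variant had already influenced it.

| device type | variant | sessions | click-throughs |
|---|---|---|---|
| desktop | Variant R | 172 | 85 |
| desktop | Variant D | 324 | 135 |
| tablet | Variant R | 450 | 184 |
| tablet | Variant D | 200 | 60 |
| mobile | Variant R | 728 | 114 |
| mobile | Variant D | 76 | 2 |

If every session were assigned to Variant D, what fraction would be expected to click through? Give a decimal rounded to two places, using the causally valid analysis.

0.33

Because the variant influences device type, device type is a post-treatment mediator, not a confounder. Stratifying on it would bias the estimate; the causal effect is the crude pooled difference.
So P(outcome | do(Variant D)) is just the pooled rate for Variant D: 197/600 = 0.328.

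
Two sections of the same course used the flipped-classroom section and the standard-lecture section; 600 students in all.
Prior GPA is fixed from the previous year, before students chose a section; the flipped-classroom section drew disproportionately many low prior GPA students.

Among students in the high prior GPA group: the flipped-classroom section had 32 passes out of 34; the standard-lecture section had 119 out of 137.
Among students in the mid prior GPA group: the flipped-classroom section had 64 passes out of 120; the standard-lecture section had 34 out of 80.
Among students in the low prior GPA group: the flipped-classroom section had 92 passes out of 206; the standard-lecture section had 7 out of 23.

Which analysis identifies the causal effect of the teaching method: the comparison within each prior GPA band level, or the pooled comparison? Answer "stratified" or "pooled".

The prior GPA band-specific comparison favours the flipped-classroom section throughout, but the pooled figures favour the standard-lecture section. The question is whether to condition on prior GPA band.
Nothing the teaching method does changes prior GPA band; the imbalance is an allocation artefact. With prior GPA band also predicting the outcome, the pooled figure is confounded, and the within-stratum comparison is the causal one.
Within each level — high prior GPA: 94.1% vs 86.9%; mid prior GPA: 53.3% vs 42.5%; low prior GPA: 44.7% vs 30.4% — the flipped-classroom section is higher every time.

stratified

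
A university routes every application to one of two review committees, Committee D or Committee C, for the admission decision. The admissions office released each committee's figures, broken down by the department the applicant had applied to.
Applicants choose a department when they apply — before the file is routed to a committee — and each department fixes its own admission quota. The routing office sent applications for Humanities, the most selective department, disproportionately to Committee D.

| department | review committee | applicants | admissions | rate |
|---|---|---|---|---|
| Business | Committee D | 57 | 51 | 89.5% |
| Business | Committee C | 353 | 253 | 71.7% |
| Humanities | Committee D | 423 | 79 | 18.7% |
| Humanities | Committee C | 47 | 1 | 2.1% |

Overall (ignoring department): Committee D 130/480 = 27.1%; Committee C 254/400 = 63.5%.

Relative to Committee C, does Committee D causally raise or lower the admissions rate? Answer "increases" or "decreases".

Department satisfies the back-door criterion: it is not a descendant of the review committee, and it blocks the spurious path from review committee to outcome. Adjusting for it (i.e., using the within-department rates) gives the causal effect.
Within each level — Business: 89.5% vs 71.7%; Humanities: 18.7% vs 2.1% — Committee D is higher every time.

increases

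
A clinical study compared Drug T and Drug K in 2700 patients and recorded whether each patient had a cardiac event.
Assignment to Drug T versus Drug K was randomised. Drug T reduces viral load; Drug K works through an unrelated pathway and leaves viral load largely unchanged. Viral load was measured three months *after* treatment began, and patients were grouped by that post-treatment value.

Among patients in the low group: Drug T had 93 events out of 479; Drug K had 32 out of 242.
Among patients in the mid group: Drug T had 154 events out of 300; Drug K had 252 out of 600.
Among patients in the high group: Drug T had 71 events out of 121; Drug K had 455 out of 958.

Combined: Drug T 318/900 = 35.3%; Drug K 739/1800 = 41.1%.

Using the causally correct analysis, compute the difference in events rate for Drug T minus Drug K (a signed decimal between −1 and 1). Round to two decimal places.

Drug K is lower inside every viral load stratum but Drug T is lower in aggregate. Whether to stratify depends on how viral load relates to the drug.
Because the drug influences viral load, viral load is a post-treatment mediator, not a confounder. Stratifying on it would bias the estimate; the causal effect is the crude pooled difference.
The causal difference is the pooled difference: 0.353 − 0.411 = -0.057.

-0.06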